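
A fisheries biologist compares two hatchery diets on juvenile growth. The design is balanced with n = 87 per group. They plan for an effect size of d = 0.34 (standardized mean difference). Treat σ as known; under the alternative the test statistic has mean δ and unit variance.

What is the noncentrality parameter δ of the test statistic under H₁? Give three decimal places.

δ = d·√(n/2) = 0.34 × √(87/2) = 2.2425

δ ≈ 2.242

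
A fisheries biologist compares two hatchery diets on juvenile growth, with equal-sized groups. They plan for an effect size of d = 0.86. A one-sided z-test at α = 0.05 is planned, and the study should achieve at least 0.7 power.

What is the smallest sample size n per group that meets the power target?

n = 13 per group

For power 0.7 need Φ(δ − z_{0.05}) = 0.7, so δ = z_{0.05} + z_{0.30} = 1.645 + 0.524 = 2.169.
δ = d·√(n/2) ⇒ n = 2(δ/d)² = 2 × (2.169 / 0.86)² = 12.72.
Rounding up, n = 13 per group.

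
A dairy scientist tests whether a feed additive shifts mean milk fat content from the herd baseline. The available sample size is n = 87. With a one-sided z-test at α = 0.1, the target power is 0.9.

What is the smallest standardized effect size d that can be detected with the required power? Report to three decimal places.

d ≈ 0.275

Need Φ(δ − 1.282) = 0.9, so δ = 1.282 + 1.282 = 2.563.
δ = d·√n ⇒ d = δ/√n = 2.563/√87 = 0.2748.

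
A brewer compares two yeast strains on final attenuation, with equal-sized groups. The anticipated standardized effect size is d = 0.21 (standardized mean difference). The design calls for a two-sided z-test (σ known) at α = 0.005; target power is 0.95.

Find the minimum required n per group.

n = 899 per group

For power 0.95 need Φ(δ − z_{0.0025}) = 0.95, so δ = z_{0.0025} + z_{0.05} = 2.807 + 1.645 = 4.452.
(For δ > 0 the lower-tail rejection region contributes negligibly to power, so the one-term inversion is standard.)
δ = d·√(n/2) ⇒ n = 2(δ/d)² = 2 × (4.452 / 0.21)² = 898.83.
Rounding up, n = 899 per group.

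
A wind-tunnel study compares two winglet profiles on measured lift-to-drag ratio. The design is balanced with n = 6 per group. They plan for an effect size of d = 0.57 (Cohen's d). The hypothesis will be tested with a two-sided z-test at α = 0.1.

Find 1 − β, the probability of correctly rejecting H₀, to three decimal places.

Noncentrality parameter: δ = d·√(n/2) = 0.57 × √(6/2) = 0.9873
Two-sided α = 0.1 → critical value z_{0.05} = 1.645.
Power = Φ(δ − 1.645) + Φ(−δ − 1.645) = Φ(-0.658) + Φ(-2.632) = 0.2554 + 0.0042 = 0.2596.

Power ≈ 0.260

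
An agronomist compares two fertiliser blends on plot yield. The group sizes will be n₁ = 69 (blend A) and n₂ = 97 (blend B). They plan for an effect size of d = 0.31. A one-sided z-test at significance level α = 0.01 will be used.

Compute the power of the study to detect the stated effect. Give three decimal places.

Power ≈ 0.360

Noncentrality parameter: δ = d / √(1/n₁ + 1/n₂) = 0.31 / √(1/69 + 1/97) = 1.9684
Critical value for a one-sided test at α = 0.01: z_α = 2.326.
Power = P(Z > 2.326 − δ) = Φ(-0.358) = 0.3602.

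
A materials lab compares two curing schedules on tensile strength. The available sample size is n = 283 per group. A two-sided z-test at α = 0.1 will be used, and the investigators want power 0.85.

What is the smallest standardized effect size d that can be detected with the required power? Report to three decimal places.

Need Φ(δ − 1.645) = 0.85, so δ = 1.645 + 1.036 = 2.681.
(The second rejection-region term Φ(−δ − z_{α/2}) is negligible and dropped.)
δ = d·√(n/2) ⇒ d = δ/√(n/2) = 2.681/√(283/2) = 0.2254.

d ≈ 0.225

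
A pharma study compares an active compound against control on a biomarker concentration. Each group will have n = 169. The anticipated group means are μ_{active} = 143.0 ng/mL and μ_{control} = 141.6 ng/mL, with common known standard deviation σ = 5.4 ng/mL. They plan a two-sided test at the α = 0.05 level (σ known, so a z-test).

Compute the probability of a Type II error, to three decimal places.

Standardized effect: d = |μ_{active} − μ_{control}| / σ = |143.0 − 141.6| / 5.4 = 0.2593
Noncentrality parameter: δ = d·√(n/2) = 0.2593 × √(169/2) = 2.3832
Two-sided α = 0.05 → critical value z_{0.025} = 1.960.
Power = Φ(δ − 1.960) + Φ(−δ − 1.960) = Φ(0.423) + Φ(-4.343) = 0.6639 + 0.0000 = 0.6639.
Type II error: β = 1 − power = 1 − 0.6639 = 0.3361.

β ≈ 0.336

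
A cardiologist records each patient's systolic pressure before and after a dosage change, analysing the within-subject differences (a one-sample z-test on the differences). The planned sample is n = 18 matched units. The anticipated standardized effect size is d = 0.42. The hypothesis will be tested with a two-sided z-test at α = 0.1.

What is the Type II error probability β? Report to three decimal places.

Noncentrality parameter: λ = d·√n = 0.42 × √18 = 1.7819
Critical value for a two-sided test at α = 0.1: z_{α/2} = 1.645.
Power = Φ(λ − 1.645) + Φ(−λ − 1.645) = Φ(0.137) + Φ(-3.427) = 0.5545 + 0.0003 = 0.5548.
Type II error: β = 1 − power = 1 − 0.5548 = 0.4452.

β ≈ 0.445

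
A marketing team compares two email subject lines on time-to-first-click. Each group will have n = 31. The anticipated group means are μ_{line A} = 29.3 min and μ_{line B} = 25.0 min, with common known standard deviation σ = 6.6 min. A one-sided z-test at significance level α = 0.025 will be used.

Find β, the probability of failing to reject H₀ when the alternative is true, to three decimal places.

β ≈ 0.273

Standardized effect: d = |μ_{line A} − μ_{line B}| / σ = |29.3 − 25.0| / 6.6 = 0.6515
Noncentrality parameter: δ = d·√(n/2) = 0.6515 × √(31/2) = 2.5650
One-sided α = 0.025 → critical value z_{0.025} = 1.960.
Power = P(Z > 1.960 − δ) = Φ(0.605) = 0.7274.
Type II error: β = 1 − power = 1 − 0.7274 = 0.2726.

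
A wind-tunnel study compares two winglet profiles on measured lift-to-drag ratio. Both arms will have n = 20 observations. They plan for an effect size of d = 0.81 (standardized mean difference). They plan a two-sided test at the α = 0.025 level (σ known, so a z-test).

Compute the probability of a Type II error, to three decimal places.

β ≈ 0.374

Noncentrality parameter: δ = d·√(n/2) = 0.81 × √(20/2) = 2.5614
Two-sided α = 0.025 → critical value z_{0.0125} = 2.241.
Power = Φ(δ − 2.241) + Φ(−δ − 2.241) = Φ(0.320) + Φ(-4.803) = 0.6255 + 0.0000 = 0.6255.
Type II error: β = 1 − power = 1 − 0.6255 = 0.3745.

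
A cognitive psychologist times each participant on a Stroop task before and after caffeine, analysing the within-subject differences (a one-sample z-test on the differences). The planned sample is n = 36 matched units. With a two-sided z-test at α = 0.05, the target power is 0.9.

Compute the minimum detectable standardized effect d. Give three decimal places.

d ≈ 0.540

Need Φ(δ − 1.960) = 0.9, so δ = 1.960 + 1.282 = 3.242.
(The second rejection-region term Φ(−δ − z_{α/2}) is negligible and dropped.)
δ = d·√n ⇒ d = δ/√n = 3.242/√36 = 0.5403.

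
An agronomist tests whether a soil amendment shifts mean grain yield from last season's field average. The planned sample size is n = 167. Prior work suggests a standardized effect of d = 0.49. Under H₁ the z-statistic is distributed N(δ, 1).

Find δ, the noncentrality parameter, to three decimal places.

δ = d·√n = 0.49 × √167 = 6.3322

δ ≈ 6.332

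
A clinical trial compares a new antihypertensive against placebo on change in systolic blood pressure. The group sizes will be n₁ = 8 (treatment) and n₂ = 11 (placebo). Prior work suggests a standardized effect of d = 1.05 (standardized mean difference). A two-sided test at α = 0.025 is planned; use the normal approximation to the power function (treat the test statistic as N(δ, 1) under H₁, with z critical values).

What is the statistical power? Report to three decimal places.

Power ≈ 0.507

Noncentrality parameter: δ = d / √(1/n₁ + 1/n₂) = 1.05 / √(1/8 + 1/11) = 2.2597
Two-sided α = 0.025 → critical value z_{0.0125} = 2.241.
Power = Φ(δ − 2.241) + Φ(−δ − 2.241) = Φ(0.018) + Φ(-4.501) = 0.5073 + 0.0000 = 0.5073.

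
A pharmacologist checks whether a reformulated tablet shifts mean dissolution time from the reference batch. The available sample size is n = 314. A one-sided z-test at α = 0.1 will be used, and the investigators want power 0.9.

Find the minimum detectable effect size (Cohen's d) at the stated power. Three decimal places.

Required noncentrality: δ = z_{0.1} + z_{0.10} = 1.282 + 1.282 = 2.563.
δ = d·√n ⇒ d = δ/√n = 2.563/√314 = 0.1446.

d ≈ 0.145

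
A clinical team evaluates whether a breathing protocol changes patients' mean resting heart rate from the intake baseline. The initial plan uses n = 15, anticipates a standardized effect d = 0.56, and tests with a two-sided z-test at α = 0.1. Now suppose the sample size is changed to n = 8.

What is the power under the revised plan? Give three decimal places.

With n = 8: δ = d·√n = 0.56 × √8 = 1.5839. Critical value z_{0.05} = 1.645.
Revised power = Φ(δ − 1.645) + Φ(−δ − 1.645) = Φ(-0.061) + Φ(-3.229) = 0.4757 + 0.0006 = 0.4763.

Power ≈ 0.476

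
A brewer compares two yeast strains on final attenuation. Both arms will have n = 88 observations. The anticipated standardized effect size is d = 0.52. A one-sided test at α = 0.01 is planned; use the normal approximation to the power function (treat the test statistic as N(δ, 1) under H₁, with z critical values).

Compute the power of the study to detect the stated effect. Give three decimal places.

Noncentrality parameter: δ = d·√(n/2) = 0.52 × √(88/2) = 3.4493
Critical value for a one-sided test at α = 0.01: z_α = 2.326.
Power = Φ(δ − 2.326) = Φ(1.123) = 0.8693.

Power ≈ 0.869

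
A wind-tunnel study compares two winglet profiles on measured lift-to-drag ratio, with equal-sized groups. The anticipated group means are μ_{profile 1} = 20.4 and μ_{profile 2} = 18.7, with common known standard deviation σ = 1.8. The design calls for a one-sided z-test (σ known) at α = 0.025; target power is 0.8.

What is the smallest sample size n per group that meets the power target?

n = 18 per group

Standardized effect: d = |μ_{profile 1} − μ_{profile 2}| / σ = |20.4 − 18.7| / 1.8 = 0.9444
For power 0.8 need Φ(δ − z_{0.025}) = 0.8, so δ = z_{0.025} + z_{0.20} = 1.960 + 0.842 = 2.802.
δ = d·√(n/2) ⇒ n = 2(δ/d)² = 2 × (2.802 / 0.9444)² = 17.60.
Rounding up, n = 18 per group.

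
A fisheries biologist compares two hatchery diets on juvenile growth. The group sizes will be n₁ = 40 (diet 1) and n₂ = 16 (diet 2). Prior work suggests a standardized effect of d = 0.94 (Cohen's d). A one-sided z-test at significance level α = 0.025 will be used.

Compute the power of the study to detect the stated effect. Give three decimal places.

Power ≈ 0.888

Noncentrality parameter: δ = d / √(1/n₁ + 1/n₂) = 0.94 / √(1/40 + 1/16) = 3.1778
Critical value for a one-sided test at α = 0.025: z_α = 1.960.
Power = Φ(δ − 1.960) = Φ(1.218) = 0.8884.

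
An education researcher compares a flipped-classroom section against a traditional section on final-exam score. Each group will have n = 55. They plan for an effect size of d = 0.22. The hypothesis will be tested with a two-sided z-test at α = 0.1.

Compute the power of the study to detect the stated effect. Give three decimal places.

Power ≈ 0.314

Noncentrality parameter: δ = d·√(n/2) = 0.22 × √(55/2) = 1.1537
Two-sided α = 0.1 → critical value z_{0.05} = 1.645.
Power = Φ(δ − 1.645) + Φ(−δ − 1.645) = Φ(-0.491) + Φ(-2.799) = 0.3117 + 0.0026 = 0.3142.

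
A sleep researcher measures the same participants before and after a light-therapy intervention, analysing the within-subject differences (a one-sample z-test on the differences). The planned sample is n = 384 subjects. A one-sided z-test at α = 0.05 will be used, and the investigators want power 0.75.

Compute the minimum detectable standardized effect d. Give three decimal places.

Need Φ(δ − 1.645) = 0.75, so δ = 1.645 + 0.674 = 2.319.
δ = d·√n ⇒ d = δ/√n = 2.319/√384 = 0.1184.

d ≈ 0.118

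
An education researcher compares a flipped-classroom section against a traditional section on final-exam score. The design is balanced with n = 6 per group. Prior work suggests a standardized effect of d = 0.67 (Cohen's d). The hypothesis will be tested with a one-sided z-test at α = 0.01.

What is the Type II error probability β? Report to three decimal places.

β ≈ 0.878

Noncentrality parameter: δ = d·√(n/2) = 0.67 × √(6/2) = 1.1605
One-sided α = 0.01 → critical value z_{0.01} = 2.326.
Power = Φ(δ − 2.326) = Φ(-1.166) = 0.1218.
Type II error: β = 1 − power = 1 − 0.1218 = 0.8782.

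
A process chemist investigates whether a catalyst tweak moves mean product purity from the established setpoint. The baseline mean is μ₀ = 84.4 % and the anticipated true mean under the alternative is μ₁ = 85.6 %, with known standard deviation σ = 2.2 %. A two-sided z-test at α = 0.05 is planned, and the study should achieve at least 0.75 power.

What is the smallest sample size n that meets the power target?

n = 24

Standardized effect: d = |μ₁ − μ₀| / σ = |85.6 − 84.4| / 2.2 = 0.5455
For power 0.75 need Φ(δ − z_{0.025}) = 0.75, so δ = z_{0.025} + z_{0.25} = 1.960 + 0.674 = 2.634.
(Ignoring the negligible lower-tail rejection probability gives the usual closed-form inversion.)
δ = d·√n ⇒ n = (δ/d)² = (2.634 / 0.5455)² = 23.33.
Round up to the next whole unit.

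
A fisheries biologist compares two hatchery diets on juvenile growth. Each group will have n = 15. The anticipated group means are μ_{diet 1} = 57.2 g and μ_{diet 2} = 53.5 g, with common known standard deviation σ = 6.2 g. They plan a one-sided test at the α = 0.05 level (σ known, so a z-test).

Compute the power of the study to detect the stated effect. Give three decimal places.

Power ≈ 0.496

Standardized effect: d = |μ_{diet 1} − μ_{diet 2}| / σ = |57.2 − 53.5| / 6.2 = 0.5968
Noncentrality parameter: δ = d·√(n/2) = 0.5968 × √(15/2) = 1.6343
One-sided α = 0.05 → critical value z_{0.05} = 1.645.
Power = P(Z > 1.645 − δ) = Φ(-0.011) = 0.4958.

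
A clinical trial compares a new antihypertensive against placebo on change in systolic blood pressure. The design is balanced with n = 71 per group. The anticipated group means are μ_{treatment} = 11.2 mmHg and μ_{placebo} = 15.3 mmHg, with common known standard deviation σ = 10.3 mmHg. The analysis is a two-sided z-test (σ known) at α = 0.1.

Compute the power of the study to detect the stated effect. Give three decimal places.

Power ≈ 0.766

Standardized effect: d = |μ_{treatment} − μ_{placebo}| / σ = |11.2 − 15.3| / 10.3 = 0.3981
Noncentrality parameter: δ = d·√(n/2) = 0.3981 × √(71/2) = 2.3717
Two-sided α = 0.1 → critical value z_{0.05} = 1.645.
Power = Φ(δ − 1.645) + Φ(−δ − 1.645) = Φ(0.727) + Φ(-4.017) = 0.7663 + 0.0000 = 0.7664.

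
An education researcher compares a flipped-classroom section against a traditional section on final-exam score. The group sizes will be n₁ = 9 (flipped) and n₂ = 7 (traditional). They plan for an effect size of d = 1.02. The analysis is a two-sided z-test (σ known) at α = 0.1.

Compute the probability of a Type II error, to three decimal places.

β ≈ 0.352

Noncentrality parameter: δ = d / √(1/n₁ + 1/n₂) = 1.02 / √(1/9 + 1/7) = 2.0240
Two-sided α = 0.1 → critical value z_{0.05} = 1.645.
Power = Φ(δ − 1.645) + Φ(−δ − 1.645) = Φ(0.379) + Φ(-3.669) = 0.6477 + 0.0001 = 0.6478.
Type II error: β = 1 − power = 1 − 0.6478 = 0.3522.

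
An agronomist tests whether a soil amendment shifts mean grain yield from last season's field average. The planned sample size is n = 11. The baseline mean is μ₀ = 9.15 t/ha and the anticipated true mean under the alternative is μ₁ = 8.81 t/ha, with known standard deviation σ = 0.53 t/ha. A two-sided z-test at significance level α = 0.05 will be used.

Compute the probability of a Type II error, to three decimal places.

Standardized effect: d = |μ₁ − μ₀| / σ = |8.81 − 9.15| / 0.53 = 0.6415
Noncentrality parameter: λ = d·√n = 0.6415 × √11 = 2.1276
Two-sided α = 0.05 → critical value z_{0.025} = 1.960.
Power = Φ(λ − 1.960) + Φ(−λ − 1.960) = Φ(0.168) + Φ(-4.088) = 0.5666 + 0.0000 = 0.5666.
Type II error: β = 1 − power = 1 − 0.5666 = 0.4334.

β ≈ 0.433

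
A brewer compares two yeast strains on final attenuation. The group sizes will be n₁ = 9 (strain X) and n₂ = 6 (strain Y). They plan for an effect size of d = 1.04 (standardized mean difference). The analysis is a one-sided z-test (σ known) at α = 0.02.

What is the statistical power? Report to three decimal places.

Power ≈ 0.468

Noncentrality parameter: δ = d / √(1/n₁ + 1/n₂) = 1.04 / √(1/9 + 1/6) = 1.9733
Critical value for a one-sided test at α = 0.02: z_α = 2.054.
Power = Φ(δ − 2.054) = Φ(-0.080) = 0.4679.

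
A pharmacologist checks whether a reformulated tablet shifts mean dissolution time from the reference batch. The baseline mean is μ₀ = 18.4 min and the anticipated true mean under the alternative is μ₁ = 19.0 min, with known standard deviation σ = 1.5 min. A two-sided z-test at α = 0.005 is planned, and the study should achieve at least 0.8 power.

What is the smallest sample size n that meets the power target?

n = 84

Standardized effect: d = |μ₁ − μ₀| / σ = |19.0 − 18.4| / 1.5 = 0.4000
Set Φ(δ − 2.807) = 0.8; then δ − 2.807 = Φ⁻¹(0.8) = 0.842, giving δ = 3.649.
(The Φ(−δ − z_{α/2}) term is vanishingly small for δ > 0 and is dropped in the standard sample-size formula.)
δ = d·√n ⇒ n = (δ/d)² = (3.649 / 0.4000)² = 83.20.
Rounding up, n = 84.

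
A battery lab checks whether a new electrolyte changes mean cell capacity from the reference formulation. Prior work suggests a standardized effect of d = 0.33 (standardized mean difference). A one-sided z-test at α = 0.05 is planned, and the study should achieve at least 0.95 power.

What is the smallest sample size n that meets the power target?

For power 0.95 need Φ(δ − z_{0.05}) = 0.95, so δ = z_{0.05} + z_{0.05} = 1.645 + 1.645 = 3.290.
δ = d·√n ⇒ n = (δ/d)² = (3.290 / 0.33)² = 99.38.
Rounding up, n = 100.

n = 100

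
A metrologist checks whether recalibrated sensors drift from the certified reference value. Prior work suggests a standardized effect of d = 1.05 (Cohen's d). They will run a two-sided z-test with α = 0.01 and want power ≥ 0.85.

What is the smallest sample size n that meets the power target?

For power 0.85 need Φ(δ − z_{0.005}) = 0.85, so δ = z_{0.005} + z_{0.15} = 2.576 + 1.036 = 3.612.
(Ignoring the negligible lower-tail rejection probability gives the usual closed-form inversion.)
δ = d·√n ⇒ n = (δ/d)² = (3.612 / 1.05)² = 11.84.
Rounding up, n = 12.

n = 12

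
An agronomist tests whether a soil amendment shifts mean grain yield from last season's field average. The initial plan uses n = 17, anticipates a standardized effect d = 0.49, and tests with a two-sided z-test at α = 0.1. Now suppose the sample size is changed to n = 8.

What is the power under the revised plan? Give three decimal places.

With n = 8: δ = d·√n = 0.49 × √8 = 1.3859. Critical value z_{0.05} = 1.645.
Revised power = Φ(δ − 1.645) + Φ(−δ − 1.645) = Φ(-0.259) + Φ(-3.031) = 0.3978 + 0.0012 = 0.3991.

Power ≈ 0.399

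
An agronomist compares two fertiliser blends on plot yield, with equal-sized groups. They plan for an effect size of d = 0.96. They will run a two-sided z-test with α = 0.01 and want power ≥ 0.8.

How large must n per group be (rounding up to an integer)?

n = 26 per group

For power 0.8 need Φ(δ − z_{0.005}) = 0.8, so δ = z_{0.005} + z_{0.20} = 2.576 + 0.842 = 3.417.
(The Φ(−δ − z_{α/2}) term is vanishingly small for δ > 0 and is dropped in the standard sample-size formula.)
δ = d·√(n/2) ⇒ n = 2(δ/d)² = 2 × (3.417 / 0.96)² = 25.34.
Round up to the next whole unit.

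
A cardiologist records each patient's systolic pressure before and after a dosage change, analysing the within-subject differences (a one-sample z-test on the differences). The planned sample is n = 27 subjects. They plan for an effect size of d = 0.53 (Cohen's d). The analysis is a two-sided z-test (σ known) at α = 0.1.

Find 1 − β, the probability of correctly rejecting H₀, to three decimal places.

Noncentrality parameter: δ = d·√n = 0.53 × √27 = 2.7540
Two-sided α = 0.1 → critical value z_{0.05} = 1.645.
Power = Φ(δ − 1.645) + Φ(−δ − 1.645) = Φ(1.109) + Φ(-4.399) = 0.8663 + 0.0000 = 0.8663.

Power ≈ 0.866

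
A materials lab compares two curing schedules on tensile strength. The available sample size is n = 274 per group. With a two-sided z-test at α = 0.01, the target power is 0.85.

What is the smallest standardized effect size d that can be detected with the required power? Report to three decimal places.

Required noncentrality: δ = z_{0.005} + z_{0.15} = 2.576 + 1.036 = 3.612.
(The second rejection-region term Φ(−δ − z_{α/2}) is negligible and dropped.)
δ = d·√(n/2) ⇒ d = δ/√(n/2) = 3.612/√(274/2) = 0.3086.

d ≈ 0.309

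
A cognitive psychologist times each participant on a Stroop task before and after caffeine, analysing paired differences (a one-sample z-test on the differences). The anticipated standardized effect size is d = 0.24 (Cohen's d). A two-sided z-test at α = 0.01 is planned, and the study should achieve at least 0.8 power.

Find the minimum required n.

For power 0.8 need Φ(δ − z_{0.005}) = 0.8, so δ = z_{0.005} + z_{0.20} = 2.576 + 0.842 = 3.417.
(Ignoring the negligible lower-tail rejection probability gives the usual closed-form inversion.)
δ = d·√n ⇒ n = (δ/d)² = (3.417 / 0.24)² = 202.76.
Round up to the next whole unit.

n = 203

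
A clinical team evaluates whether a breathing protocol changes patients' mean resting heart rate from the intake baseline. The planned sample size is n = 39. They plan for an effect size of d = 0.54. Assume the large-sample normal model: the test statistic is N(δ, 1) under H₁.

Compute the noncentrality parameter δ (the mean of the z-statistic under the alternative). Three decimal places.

δ = d·√n = 0.54 × √39 = 3.3723

δ ≈ 3.372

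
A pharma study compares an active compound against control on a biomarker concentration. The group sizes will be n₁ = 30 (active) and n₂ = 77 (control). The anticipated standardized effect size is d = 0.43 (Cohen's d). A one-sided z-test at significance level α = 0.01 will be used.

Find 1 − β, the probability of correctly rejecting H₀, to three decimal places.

Noncentrality parameter: λ = d / √(1/n₁ + 1/n₂) = 0.43 / √(1/30 + 1/77) = 1.9979
One-sided α = 0.01 → critical value z_{0.01} = 2.326.
Power = Φ(λ − 2.326) = Φ(-0.328) = 0.3713.

Power ≈ 0.371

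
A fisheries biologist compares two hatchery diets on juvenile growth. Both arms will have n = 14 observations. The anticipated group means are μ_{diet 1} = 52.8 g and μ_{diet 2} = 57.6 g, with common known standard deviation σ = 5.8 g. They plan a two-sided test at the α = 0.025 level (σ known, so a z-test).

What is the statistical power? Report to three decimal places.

Power ≈ 0.479

Standardized effect: d = |μ_{diet 1} − μ_{diet 2}| / σ = |52.8 − 57.6| / 5.8 = 0.8276
Noncentrality parameter: δ = d·√(n/2) = 0.8276 × √(14/2) = 2.1896
Critical value for a two-sided test at α = 0.025: z_{α/2} = 2.241.
Power = Φ(δ − 2.241) + Φ(−δ − 2.241) = Φ(-0.052) + Φ(-4.431) = 0.4793 + 0.0000 = 0.4793.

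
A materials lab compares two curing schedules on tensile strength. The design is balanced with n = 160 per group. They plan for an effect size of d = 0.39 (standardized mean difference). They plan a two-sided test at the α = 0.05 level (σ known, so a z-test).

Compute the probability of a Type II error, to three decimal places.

β ≈ 0.063

Noncentrality parameter: δ = d·√(n/2) = 0.39 × √(160/2) = 3.4883
Critical value for a two-sided test at α = 0.05: z_{α/2} = 1.960.
Power = Φ(δ − 1.960) + Φ(−δ − 1.960) = Φ(1.528) + Φ(-5.448) = 0.9368 + 0.0000 = 0.9368.
Type II error: β = 1 − power = 1 − 0.9368 = 0.0632.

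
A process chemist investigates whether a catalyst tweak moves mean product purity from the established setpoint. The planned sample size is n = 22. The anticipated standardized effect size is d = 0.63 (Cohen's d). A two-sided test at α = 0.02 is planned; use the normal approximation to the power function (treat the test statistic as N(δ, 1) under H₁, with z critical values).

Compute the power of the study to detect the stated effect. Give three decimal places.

Power ≈ 0.735

Noncentrality parameter: λ = d·√n = 0.63 × √22 = 2.9550
Critical value for a two-sided test at α = 0.02: z_{α/2} = 2.326.
Power = Φ(λ − 2.326) + Φ(−λ − 2.326) = Φ(0.629) + Φ(-5.281) = 0.7352 + 0.0000 = 0.7352.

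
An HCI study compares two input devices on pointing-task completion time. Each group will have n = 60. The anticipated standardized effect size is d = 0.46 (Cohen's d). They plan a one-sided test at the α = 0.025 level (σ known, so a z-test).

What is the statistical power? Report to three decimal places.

Noncentrality parameter: δ = d·√(n/2) = 0.46 × √(60/2) = 2.5195
Critical value for a one-sided test at α = 0.025: z_α = 1.960.
Power = Φ(δ − 1.960) = Φ(0.560) = 0.7121.

Power ≈ 0.712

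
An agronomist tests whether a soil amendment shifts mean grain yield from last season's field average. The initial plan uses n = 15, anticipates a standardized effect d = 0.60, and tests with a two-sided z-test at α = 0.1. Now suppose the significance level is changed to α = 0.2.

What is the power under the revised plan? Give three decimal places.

Power ≈ 0.852

δ = d·√n = 0.60 × √15 = 2.3238 (unchanged). New critical value: z_{0.1} = 1.282.
Revised power = Φ(δ − 1.282) + Φ(−δ − 1.282) = Φ(1.042) + Φ(-3.605) = 0.8513 + 0.0002 = 0.8515.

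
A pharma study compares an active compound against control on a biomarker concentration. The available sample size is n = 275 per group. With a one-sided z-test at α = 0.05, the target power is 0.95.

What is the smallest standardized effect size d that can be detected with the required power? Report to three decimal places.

Required noncentrality: δ = z_{0.05} + z_{0.05} = 1.645 + 1.645 = 3.290.
δ = d·√(n/2) ⇒ d = δ/√(n/2) = 3.290/√(275/2) = 0.2805.

d ≈ 0.281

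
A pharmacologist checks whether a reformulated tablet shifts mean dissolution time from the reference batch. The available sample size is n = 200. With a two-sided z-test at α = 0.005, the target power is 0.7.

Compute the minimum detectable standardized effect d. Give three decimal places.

Need Φ(δ − 2.807) = 0.7, so δ = 2.807 + 0.524 = 3.331.
(Lower-tail contribution to power is negligible for δ > 0.)
δ = d·√n ⇒ d = δ/√n = 3.331/√200 = 0.2356.

d ≈ 0.236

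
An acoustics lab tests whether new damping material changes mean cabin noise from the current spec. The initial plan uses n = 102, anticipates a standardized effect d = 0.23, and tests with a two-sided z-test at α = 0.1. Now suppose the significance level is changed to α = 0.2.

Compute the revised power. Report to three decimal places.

Power ≈ 0.851

δ = d·√n = 0.23 × √102 = 2.3229 (unchanged). New critical value: z_{0.1} = 1.282.
Revised power = Φ(δ − 1.282) + Φ(−δ − 1.282) = Φ(1.041) + Φ(-3.604) = 0.8511 + 0.0002 = 0.8513.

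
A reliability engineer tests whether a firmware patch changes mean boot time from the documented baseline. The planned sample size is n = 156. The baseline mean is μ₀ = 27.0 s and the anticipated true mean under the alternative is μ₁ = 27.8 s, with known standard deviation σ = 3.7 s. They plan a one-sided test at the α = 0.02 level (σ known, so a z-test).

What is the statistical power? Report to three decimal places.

Power ≈ 0.741

Standardized effect: d = |μ₁ − μ₀| / σ = |27.8 − 27.0| / 3.7 = 0.2162
Noncentrality parameter: δ = d·√n = 0.2162 × √156 = 2.7005
One-sided α = 0.02 → critical value z_{0.02} = 2.054.
Power = Φ(δ − 2.054) = Φ(0.647) = 0.7411.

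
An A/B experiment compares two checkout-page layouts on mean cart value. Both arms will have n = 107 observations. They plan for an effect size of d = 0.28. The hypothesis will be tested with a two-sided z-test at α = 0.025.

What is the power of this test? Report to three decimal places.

Noncentrality parameter: δ = d·√(n/2) = 0.28 × √(107/2) = 2.0480
Critical value for a two-sided test at α = 0.025: z_{α/2} = 2.241.
Power = Φ(δ − 2.241) + Φ(−δ − 2.241) = Φ(-0.193) + Φ(-4.289) = 0.4233 + 0.0000 = 0.4233.

Power ≈ 0.423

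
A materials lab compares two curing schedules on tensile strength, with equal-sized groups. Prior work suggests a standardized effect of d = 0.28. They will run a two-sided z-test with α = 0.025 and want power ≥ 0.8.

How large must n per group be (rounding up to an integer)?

For power 0.8 need Φ(δ − z_{0.0125}) = 0.8, so δ = z_{0.0125} + z_{0.20} = 2.241 + 0.842 = 3.083.
(Ignoring the negligible lower-tail rejection probability gives the usual closed-form inversion.)
δ = d·√(n/2) ⇒ n = 2(δ/d)² = 2 × (3.083 / 0.28)² = 242.48.
Rounding up, n = 243 per group.

n = 243 per group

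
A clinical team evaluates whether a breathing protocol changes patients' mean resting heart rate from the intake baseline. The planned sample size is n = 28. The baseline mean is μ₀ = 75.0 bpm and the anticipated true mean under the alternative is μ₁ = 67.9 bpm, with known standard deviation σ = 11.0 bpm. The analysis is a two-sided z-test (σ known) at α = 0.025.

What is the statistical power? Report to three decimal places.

Standardized effect: d = |μ₁ − μ₀| / σ = |67.9 − 75.0| / 11.0 = 0.6455
Noncentrality parameter: δ = d·√n = 0.6455 × √28 = 3.4154
Two-sided α = 0.025 → critical value z_{0.0125} = 2.241.
Power = Φ(δ − 2.241) + Φ(−δ − 2.241) = Φ(1.174) + Φ(-5.657) = 0.8798 + 0.0000 = 0.8798.

Power ≈ 0.880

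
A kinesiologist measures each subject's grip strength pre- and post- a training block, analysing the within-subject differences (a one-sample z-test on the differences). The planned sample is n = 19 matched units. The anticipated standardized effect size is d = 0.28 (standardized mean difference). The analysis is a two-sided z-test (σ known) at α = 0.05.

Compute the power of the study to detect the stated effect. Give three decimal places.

Power ≈ 0.231

Noncentrality parameter: δ = d·√n = 0.28 × √19 = 1.2205
Critical value for a two-sided test at α = 0.05: z_{α/2} = 1.960.
Power = Φ(δ − 1.960) + Φ(−δ − 1.960) = Φ(-0.739) + Φ(-3.180) = 0.2298 + 0.0007 = 0.2305.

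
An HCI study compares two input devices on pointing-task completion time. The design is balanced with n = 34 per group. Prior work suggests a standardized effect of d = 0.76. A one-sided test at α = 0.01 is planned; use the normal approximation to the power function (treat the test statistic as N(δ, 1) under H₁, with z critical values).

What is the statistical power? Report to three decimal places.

Power ≈ 0.790

Noncentrality parameter: δ = d·√(n/2) = 0.76 × √(34/2) = 3.1336
Critical value for a one-sided test at α = 0.01: z_α = 2.326.
Power = P(Z > 2.326 − δ) = Φ(0.807) = 0.7902.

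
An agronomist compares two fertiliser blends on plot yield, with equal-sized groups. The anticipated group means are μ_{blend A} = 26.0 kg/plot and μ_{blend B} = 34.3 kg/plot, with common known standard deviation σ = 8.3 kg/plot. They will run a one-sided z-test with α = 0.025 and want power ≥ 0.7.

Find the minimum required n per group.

n = 13 per group

Standardized effect: d = |μ_{blend A} − μ_{blend B}| / σ = |26.0 − 34.3| / 8.3 = 1.0000
For power 0.7 need Φ(δ − z_{0.025}) = 0.7, so δ = z_{0.025} + z_{0.30} = 1.960 + 0.524 = 2.484.
δ = d·√(n/2) ⇒ n = 2(δ/d)² = 2 × (2.484 / 1.0000)² = 12.34.
Rounding up, n = 13 per group.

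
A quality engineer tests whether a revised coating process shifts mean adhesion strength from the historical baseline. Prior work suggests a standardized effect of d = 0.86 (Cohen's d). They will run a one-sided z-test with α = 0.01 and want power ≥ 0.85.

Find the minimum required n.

n = 16

For power 0.85 need Φ(δ − z_{0.01}) = 0.85, so δ = z_{0.01} + z_{0.15} = 2.326 + 1.036 = 3.363.
δ = d·√n ⇒ n = (δ/d)² = (3.363 / 0.86)² = 15.29.
Round up to the next whole unit.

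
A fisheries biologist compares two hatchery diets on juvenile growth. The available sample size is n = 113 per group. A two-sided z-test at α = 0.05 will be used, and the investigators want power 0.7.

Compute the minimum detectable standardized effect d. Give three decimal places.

Required noncentrality: δ = z_{0.025} + z_{0.30} = 1.960 + 0.524 = 2.484.
(Lower-tail contribution to power is negligible for δ > 0.)
δ = d·√(n/2) ⇒ d = δ/√(n/2) = 2.484/√(113/2) = 0.3305.

d ≈ 0.331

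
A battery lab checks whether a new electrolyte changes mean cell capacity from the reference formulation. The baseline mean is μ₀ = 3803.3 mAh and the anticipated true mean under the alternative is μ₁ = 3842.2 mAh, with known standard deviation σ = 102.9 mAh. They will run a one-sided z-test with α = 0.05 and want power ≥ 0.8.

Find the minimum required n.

Standardized effect: d = |μ₁ − μ₀| / σ = |3842.2 − 3803.3| / 102.9 = 0.3780
Set Φ(δ − 1.645) = 0.8; then δ − 1.645 = Φ⁻¹(0.8) = 0.842, giving δ = 2.486.
δ = d·√n ⇒ n = (δ/d)² = (2.486 / 0.3780)² = 43.26.
Round up to the next whole unit.

n = 44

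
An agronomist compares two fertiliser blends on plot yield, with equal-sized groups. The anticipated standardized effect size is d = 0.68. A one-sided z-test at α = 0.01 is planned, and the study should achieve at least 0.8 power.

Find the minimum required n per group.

Set Φ(δ − 2.326) = 0.8; then δ − 2.326 = Φ⁻¹(0.8) = 0.842, giving δ = 3.168.
δ = d·√(n/2) ⇒ n = 2(δ/d)² = 2 × (3.168 / 0.68)² = 43.41.
Round up to the next whole unit.

n = 44 per group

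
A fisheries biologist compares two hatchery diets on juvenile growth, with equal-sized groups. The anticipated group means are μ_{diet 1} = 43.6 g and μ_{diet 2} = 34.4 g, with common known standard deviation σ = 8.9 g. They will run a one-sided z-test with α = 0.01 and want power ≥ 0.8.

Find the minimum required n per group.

Standardized effect: d = |μ_{diet 1} − μ_{diet 2}| / σ = |43.6 − 34.4| / 8.9 = 1.0337
For power 0.8 need Φ(δ − z_{0.01}) = 0.8, so δ = z_{0.01} + z_{0.20} = 2.326 + 0.842 = 3.168.
δ = d·√(n/2) ⇒ n = 2(δ/d)² = 2 × (3.168 / 1.0337)² = 18.78.
Rounding up, n = 19 per group.

n = 19 per group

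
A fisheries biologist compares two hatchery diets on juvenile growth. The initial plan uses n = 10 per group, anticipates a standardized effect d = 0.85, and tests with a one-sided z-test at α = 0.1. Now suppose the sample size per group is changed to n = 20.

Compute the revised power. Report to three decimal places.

Power ≈ 0.920

With n = 20 per group: δ = d·√(n/2) = 0.85 × √(20/2) = 2.6879. Critical value z_{0.1} = 1.282.
Revised power = P(Z > 1.282 − δ) = Φ(1.406) = 0.9202.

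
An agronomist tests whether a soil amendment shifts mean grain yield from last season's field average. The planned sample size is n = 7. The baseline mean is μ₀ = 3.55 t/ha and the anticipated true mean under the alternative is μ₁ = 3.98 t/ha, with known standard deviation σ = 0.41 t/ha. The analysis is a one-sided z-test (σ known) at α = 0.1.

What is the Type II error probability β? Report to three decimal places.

Standardized effect: d = |μ₁ − μ₀| / σ = |3.98 − 3.55| / 0.41 = 1.0488
Noncentrality parameter: δ = d·√n = 1.0488 × √7 = 2.7748
One-sided α = 0.1 → critical value z_{0.1} = 1.282.
Power = P(Z > 1.282 − δ) = Φ(1.493) = 0.9323.
Type II error: β = 1 − power = 1 − 0.9323 = 0.0677.

β ≈ 0.068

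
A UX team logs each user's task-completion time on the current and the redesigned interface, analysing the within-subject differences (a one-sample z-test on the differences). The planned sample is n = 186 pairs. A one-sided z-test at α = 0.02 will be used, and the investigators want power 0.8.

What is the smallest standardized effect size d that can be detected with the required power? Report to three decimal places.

Need Φ(δ − 2.054) = 0.8, so δ = 2.054 + 0.842 = 2.895.
δ = d·√n ⇒ d = δ/√n = 2.895/√186 = 0.2123.

d ≈ 0.212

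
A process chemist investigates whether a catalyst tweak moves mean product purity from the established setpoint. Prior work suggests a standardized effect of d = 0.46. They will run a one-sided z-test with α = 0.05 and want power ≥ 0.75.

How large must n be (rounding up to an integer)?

n = 26

For power 0.75 need Φ(δ − z_{0.05}) = 0.75, so δ = z_{0.05} + z_{0.25} = 1.645 + 0.674 = 2.319.
δ = d·√n ⇒ n = (δ/d)² = (2.319 / 0.46)² = 25.42.
Rounding up, n = 26.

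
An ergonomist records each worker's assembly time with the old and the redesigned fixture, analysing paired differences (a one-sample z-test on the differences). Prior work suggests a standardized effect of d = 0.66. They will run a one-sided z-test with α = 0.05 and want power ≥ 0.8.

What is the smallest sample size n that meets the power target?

n = 15

For power 0.8 need Φ(δ − z_{0.05}) = 0.8, so δ = z_{0.05} + z_{0.20} = 1.645 + 0.842 = 2.486.
δ = d·√n ⇒ n = (δ/d)² = (2.486 / 0.66)² = 14.19.
Round up to the next whole unit.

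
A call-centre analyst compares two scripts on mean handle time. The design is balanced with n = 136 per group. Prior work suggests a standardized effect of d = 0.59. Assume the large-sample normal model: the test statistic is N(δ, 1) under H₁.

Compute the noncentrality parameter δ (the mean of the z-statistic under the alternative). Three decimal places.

δ ≈ 4.865

The noncentrality parameter scales effect size by the design's sample-size factor: δ = d·√(n/2) = 0.59 × √(136/2) = 4.8653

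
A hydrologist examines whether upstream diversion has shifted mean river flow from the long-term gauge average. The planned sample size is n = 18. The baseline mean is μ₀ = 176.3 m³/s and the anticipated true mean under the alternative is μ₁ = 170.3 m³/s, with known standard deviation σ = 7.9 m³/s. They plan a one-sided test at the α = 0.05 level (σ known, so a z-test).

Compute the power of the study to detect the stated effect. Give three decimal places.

Standardized effect: d = |μ₁ − μ₀| / σ = |170.3 − 176.3| / 7.9 = 0.7595
Noncentrality parameter: δ = d·√n = 0.7595 × √18 = 3.2223
One-sided α = 0.05 → critical value z_{0.05} = 1.645.
Power = Φ(δ − 1.645) = Φ(1.577) = 0.9426.

Power ≈ 0.943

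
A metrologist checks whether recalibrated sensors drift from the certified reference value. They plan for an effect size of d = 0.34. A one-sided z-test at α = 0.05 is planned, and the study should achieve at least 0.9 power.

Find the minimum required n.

Set Φ(δ − 1.645) = 0.9; then δ − 1.645 = Φ⁻¹(0.9) = 1.282, giving δ = 2.926.
δ = d·√n ⇒ n = (δ/d)² = (2.926 / 0.34)² = 74.08.
Rounding up, n = 75.

n = 75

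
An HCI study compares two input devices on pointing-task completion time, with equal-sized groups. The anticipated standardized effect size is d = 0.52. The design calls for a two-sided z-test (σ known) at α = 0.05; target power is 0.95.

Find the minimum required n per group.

n = 97 per group

Set Φ(δ − 1.960) = 0.95; then δ − 1.960 = Φ⁻¹(0.95) = 1.645, giving δ = 3.605.
(Ignoring the negligible lower-tail rejection probability gives the usual closed-form inversion.)
δ = d·√(n/2) ⇒ n = 2(δ/d)² = 2 × (3.605 / 0.52)² = 96.11.
Rounding up, n = 97 per group.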